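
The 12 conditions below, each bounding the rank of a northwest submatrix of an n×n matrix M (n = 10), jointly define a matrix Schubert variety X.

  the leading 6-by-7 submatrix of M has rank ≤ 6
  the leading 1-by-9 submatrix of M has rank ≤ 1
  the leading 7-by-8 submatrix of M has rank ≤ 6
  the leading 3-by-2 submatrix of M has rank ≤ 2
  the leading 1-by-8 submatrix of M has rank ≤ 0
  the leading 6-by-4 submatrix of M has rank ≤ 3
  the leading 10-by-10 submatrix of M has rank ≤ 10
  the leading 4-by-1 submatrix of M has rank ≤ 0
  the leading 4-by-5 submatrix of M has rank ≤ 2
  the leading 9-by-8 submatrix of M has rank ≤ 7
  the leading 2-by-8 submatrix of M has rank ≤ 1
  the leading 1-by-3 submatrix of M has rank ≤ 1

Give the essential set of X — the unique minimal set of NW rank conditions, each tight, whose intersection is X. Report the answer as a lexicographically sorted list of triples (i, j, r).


Computing R[i][j] = min implied NW-rank bound (n=10, 12 conditions):

  row 1: 0 | 0 | 0 | 0 | 0 | 0 | 0 | 0 | 1 | 1
  row 2: 0 | 1 | 1 | 1 | 1 | 1 | 1 | 1 | 2 | 2
  row 3: 0 | 1 | 2 | 2 | 2 | 2 | 2 | 2 | 3 | 3
  row 4: 0 | 1 | 2 | 2 | 2 | 3 | 3 | 3 | 4 | 4
  row 5: 1 | 2 | 3 | 3 | 3 | 4 | 4 | 4 | 5 | 5
  row 6: 1 | 2 | 3 | 3 | 4 | 5 | 5 | 5 | 6 | 6
  row 7: 1 | 2 | 3 | 4 | 5 | 6 | 6 | 6 | 7 | 7
  row 8: 1 | 2 | 3 | 4 | 5 | 6 | 7 | 7 | 8 | 8
  row 9: 1 | 2 | 3 | 4 | 5 | 6 | 7 | 7 | 8 | 9
  row 10: 1 | 2 | 3 | 4 | 5 | 6 | 7 | 8 | 9 | 10

giving w = (9, 2, 3, 6, 1, 5, 4, 7, 10, 8) via Δ²R.

Rothe diagram D(w) (15 cells), 5 SE-corners (essential conditions):

[(1, 8, 0), (4, 1, 0), (4, 5, 2), (6, 4, 3), (9, 8, 7)]


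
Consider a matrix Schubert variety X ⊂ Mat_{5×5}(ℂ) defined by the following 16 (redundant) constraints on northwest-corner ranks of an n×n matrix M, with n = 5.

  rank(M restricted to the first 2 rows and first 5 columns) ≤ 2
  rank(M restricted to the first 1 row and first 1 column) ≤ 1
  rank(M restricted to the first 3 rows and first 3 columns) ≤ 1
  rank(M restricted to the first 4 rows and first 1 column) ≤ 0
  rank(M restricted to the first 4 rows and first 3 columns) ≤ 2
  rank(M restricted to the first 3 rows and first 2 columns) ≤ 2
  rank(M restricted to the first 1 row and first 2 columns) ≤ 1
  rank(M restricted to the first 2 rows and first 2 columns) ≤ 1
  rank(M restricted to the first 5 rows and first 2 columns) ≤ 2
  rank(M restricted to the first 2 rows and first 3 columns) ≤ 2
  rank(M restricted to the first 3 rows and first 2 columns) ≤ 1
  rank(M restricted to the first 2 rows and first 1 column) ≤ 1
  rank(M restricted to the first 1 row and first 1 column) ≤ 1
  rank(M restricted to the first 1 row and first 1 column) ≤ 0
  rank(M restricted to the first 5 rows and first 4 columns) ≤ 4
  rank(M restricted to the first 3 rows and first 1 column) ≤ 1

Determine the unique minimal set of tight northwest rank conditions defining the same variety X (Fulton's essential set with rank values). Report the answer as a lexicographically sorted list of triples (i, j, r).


Propagating the 16 rank bounds to every northwest block:

  R[1]: 0 | 1 | 1 | 1 | 1
  R[2]: 0 | 1 | 1 | 2 | 2
  R[3]: 0 | 1 | 1 | 2 | 3
  R[4]: 0 | 1 | 2 | 3 | 4
  R[5]: 1 | 2 | 3 | 4 | 5

reading off 1-entries of Δ²R: w = (2, 4, 5, 3, 1).

ℓ(w)=6; the 2 essential cells (i,j,r):

[(3, 3, 1), (4, 1, 0)]


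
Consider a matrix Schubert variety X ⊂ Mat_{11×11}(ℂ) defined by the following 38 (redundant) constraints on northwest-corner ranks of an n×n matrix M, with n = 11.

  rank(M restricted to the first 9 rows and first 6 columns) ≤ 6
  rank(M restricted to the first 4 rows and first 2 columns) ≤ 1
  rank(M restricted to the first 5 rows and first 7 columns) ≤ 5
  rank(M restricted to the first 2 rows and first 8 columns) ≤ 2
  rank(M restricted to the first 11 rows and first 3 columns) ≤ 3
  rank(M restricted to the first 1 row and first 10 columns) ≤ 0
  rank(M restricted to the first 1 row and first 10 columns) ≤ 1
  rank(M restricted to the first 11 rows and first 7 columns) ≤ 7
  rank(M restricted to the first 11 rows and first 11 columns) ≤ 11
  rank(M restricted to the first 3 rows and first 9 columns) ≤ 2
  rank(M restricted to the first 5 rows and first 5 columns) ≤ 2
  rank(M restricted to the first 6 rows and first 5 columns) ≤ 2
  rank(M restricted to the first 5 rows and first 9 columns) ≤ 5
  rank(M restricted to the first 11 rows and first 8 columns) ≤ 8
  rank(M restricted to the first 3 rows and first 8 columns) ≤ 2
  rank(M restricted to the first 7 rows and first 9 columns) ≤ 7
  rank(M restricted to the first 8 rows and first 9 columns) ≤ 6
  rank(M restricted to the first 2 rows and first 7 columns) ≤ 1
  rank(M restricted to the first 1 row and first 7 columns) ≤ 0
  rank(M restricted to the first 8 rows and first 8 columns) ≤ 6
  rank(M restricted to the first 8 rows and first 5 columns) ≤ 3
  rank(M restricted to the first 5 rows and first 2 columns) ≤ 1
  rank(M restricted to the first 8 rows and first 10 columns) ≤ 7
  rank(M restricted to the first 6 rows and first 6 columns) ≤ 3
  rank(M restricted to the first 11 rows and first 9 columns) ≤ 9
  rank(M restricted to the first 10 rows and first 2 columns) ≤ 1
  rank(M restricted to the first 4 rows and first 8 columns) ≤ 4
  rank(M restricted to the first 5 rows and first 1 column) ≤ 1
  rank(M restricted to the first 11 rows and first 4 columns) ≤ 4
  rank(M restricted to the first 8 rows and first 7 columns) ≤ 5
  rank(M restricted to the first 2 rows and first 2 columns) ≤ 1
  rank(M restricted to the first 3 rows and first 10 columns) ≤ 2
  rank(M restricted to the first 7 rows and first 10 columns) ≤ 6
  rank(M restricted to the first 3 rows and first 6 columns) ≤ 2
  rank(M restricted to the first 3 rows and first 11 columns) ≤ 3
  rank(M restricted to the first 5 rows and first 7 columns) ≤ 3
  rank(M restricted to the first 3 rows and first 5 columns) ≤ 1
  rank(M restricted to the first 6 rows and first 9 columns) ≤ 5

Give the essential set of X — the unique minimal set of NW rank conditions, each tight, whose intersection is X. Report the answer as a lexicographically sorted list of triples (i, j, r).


Reconstructing r_w from the 38 given conditions:

  0 0 0 0 0 0 0 0 0 0 1
  1 1 1 1 1 1 1 1 1 1 2
  1 1 1 1 1 2 2 2 2 2 3
  1 1 2 2 2 3 3 3 3 3 4
  1 1 2 2 2 3 3 4 4 4 5
  1 1 2 2 2 3 4 5 5 5 6
  1 1 2 3 3 4 5 6 6 6 7
  1 1 2 3 3 4 5 6 6 7 8
  1 1 2 3 4 5 6 7 7 8 9
  1 1 2 3 4 5 6 7 8 9 10
  1 2 3 4 5 6 7 8 9 10 11

giving w = (11, 1, 6, 3, 8, 7, 4, 10, 5, 9, 2) via Δ²R.

Fulton essential set (7 of the 28 Rothe cells):

[(1, 10, 0), (3, 5, 1), (5, 7, 3), (6, 5, 2), (8, 5, 3), (8, 9, 6), (10, 2, 1)]


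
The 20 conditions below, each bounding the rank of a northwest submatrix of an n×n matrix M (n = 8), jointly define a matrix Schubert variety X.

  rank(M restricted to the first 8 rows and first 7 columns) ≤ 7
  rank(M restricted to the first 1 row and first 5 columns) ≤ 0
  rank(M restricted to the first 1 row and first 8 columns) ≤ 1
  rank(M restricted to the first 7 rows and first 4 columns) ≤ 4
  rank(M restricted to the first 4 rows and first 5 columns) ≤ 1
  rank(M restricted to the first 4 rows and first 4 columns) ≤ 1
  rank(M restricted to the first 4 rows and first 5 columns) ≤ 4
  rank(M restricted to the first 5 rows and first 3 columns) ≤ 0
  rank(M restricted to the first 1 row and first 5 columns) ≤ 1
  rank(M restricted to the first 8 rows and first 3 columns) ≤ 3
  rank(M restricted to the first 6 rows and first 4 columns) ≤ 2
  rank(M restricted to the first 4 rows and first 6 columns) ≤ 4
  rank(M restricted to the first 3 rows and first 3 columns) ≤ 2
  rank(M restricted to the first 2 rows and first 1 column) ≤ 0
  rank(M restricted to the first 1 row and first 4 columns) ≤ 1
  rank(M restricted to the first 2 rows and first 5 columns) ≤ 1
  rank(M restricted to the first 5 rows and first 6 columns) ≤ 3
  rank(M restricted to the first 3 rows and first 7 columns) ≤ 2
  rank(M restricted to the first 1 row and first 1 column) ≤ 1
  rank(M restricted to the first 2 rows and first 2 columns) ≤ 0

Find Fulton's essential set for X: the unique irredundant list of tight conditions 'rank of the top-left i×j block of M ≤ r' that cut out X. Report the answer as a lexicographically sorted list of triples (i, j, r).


Computing R[i][j] = min implied NW-rank bound (n=8, 20 conditions):

  R[1]: 0 0 0 0 0 1 1 1
  R[2]: 0 0 0 1 1 2 2 2
  R[3]: 0 0 0 1 1 2 2 3
  R[4]: 0 0 0 1 1 2 3 4
  R[5]: 0 0 0 1 2 3 4 5
  R[6]: 1 1 1 2 3 4 5 6
  R[7]: 1 2 2 3 4 5 6 7
  R[8]: 1 2 3 4 5 6 7 8

the unique w with this rank table is (6, 4, 8, 7, 5, 1, 2, 3).

|D(w)|=20, |Ess(w)|=4:

[(1, 5, 0), (3, 7, 2), (4, 5, 1), (5, 3, 0)]


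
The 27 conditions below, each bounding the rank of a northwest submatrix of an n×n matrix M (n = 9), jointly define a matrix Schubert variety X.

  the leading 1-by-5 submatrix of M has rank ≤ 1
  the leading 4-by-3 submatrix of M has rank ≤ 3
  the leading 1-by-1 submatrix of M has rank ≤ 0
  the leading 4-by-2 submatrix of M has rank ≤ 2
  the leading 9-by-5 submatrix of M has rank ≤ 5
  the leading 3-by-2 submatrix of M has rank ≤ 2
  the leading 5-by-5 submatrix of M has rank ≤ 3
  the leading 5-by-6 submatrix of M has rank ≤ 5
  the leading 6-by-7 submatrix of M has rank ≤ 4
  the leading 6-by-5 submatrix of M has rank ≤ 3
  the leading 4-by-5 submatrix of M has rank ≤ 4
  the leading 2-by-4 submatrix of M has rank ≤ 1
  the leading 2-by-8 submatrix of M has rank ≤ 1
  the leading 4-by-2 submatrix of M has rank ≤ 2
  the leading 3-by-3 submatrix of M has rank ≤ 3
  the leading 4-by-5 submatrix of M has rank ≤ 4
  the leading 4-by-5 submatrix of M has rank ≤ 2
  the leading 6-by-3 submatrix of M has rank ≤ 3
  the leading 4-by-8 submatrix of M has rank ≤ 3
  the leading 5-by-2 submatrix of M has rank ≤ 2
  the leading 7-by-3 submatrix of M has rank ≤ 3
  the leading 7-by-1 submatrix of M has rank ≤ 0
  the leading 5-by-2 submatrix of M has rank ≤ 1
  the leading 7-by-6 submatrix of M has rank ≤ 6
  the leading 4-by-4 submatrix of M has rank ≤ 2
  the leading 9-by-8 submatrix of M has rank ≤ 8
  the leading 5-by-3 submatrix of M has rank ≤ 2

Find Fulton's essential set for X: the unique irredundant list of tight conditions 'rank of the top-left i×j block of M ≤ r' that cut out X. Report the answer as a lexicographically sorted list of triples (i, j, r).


Rank table r_w(9×9) implied by the 27 constraints:

  R[1]: 0  1  1  1  1  1  1  1  1
  R[2]: 0  1  1  1  1  1  1  1  2
  R[3]: 0  1  2  2  2  2  2  2  3
  R[4]: 0  1  2  2  2  3  3  3  4
  R[5]: 0  1  2  3  3  4  4  4  5
  R[6]: 0  1  2  3  3  4  4  5  6
  R[7]: 0  1  2  3  4  5  5  6  7
  R[8]: 1  2  3  4  5  6  6  7  8
  R[9]: 1  2  3  4  5  6  7  8  9

so w = (2, 9, 3, 6, 4, 8, 5, 1, 7).

5 SE-corners of the 17-cell Rothe diagram give Ess(w):

[(2, 8, 1), (4, 5, 2), (6, 5, 3), (6, 7, 4), (7, 1, 0)]


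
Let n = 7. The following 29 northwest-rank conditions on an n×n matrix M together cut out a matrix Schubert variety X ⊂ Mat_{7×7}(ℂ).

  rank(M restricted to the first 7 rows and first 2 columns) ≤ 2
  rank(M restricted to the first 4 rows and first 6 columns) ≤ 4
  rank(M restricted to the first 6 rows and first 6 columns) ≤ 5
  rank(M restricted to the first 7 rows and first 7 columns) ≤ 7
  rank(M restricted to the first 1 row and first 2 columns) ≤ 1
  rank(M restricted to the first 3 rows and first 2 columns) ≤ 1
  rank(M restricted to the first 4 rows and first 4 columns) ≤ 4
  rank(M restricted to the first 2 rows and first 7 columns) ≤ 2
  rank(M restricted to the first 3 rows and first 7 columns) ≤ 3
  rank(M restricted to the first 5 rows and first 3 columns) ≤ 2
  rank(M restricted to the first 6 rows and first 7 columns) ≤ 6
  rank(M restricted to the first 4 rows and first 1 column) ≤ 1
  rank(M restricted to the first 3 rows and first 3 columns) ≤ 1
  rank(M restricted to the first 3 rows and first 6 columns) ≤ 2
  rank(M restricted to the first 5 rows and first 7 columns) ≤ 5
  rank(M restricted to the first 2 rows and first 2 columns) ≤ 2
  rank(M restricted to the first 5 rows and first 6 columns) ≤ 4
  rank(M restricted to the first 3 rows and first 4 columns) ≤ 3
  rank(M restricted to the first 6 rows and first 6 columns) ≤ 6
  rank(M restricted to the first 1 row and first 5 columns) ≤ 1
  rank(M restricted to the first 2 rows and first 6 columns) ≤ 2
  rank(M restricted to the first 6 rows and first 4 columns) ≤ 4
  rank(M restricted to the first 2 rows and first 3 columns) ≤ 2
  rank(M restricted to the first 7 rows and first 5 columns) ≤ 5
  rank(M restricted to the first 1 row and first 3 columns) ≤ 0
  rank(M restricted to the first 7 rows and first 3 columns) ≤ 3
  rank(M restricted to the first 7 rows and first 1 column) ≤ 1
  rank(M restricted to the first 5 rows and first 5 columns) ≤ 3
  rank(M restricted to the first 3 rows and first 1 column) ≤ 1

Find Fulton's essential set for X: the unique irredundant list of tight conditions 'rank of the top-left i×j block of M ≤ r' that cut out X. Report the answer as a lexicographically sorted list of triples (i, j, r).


Computing R[i][j] = min implied NW-rank bound (n=7, 29 conditions):

  R[1]: 0 0 0 1 1 1 1
  R[2]: 1 1 1 2 2 2 2
  R[3]: 1 1 1 2 2 2 3
  R[4]: 1 2 2 3 3 3 4
  R[5]: 1 2 2 3 3 4 5
  R[6]: 1 2 3 4 4 5 6
  R[7]: 1 2 3 4 5 6 7

reading off 1-entries of Δ²R: w = (4, 1, 7, 2, 6, 3, 5).

Fulton essential set (5 of the 9 Rothe cells):

[(1, 3, 0), (3, 3, 1), (3, 6, 2), (5, 3, 2), (5, 5, 3)]


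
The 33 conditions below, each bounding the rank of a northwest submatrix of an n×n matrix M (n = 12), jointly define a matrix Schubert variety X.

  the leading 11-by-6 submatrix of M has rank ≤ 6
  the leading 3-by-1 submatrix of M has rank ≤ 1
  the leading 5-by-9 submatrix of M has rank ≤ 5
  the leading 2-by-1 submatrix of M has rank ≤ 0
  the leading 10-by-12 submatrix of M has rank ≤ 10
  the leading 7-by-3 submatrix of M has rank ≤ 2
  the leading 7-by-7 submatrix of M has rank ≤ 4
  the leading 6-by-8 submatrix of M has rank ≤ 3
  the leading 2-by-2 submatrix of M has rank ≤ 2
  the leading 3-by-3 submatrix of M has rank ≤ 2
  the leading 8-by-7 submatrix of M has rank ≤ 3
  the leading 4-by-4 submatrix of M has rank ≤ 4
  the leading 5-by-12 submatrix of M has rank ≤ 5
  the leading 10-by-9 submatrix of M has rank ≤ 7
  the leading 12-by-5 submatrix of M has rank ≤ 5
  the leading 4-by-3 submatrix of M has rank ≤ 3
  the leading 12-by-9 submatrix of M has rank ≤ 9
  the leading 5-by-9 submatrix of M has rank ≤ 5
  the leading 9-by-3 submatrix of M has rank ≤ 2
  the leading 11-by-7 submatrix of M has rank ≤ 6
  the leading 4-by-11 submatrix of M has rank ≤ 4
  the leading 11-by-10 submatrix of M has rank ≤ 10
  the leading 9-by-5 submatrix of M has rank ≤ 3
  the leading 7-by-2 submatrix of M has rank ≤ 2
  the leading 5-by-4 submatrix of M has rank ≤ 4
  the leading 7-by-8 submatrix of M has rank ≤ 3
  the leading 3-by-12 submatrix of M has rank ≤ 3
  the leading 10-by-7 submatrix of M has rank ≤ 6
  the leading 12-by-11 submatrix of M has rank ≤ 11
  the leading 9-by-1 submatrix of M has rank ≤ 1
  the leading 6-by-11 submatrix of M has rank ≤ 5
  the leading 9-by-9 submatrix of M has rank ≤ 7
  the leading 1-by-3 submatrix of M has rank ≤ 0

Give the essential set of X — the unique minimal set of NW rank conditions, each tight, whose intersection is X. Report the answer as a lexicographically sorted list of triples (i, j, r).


Computing R[i][j] = min implied NW-rank bound (n=12, 33 conditions):

  i=1: 0  0  0  1  1  1  1  1  1  1  1  1
  i=2: 0  1  1  2  2  2  2  2  2  2  2  2
  i=3: 1  2  2  3  3  3  3  3  3  3  3  3
  i=4: 1  2  2  3  3  3  3  3  4  4  4  4
  i=5: 1  2  2  3  3  3  3  3  4  5  5  5
  i=6: 1  2  2  3  3  3  3  3  4  5  5  6
  i=7: 1  2  2  3  3  3  3  3  4  5  6  7
  i=8: 1  2  2  3  3  3  3  4  5  6  7  8
  i=9: 1  2  2  3  3  4  4  5  6  7  8  9
  i=10: 1  2  3  4  4  5  5  6  7  8  9  10
  i=11: 1  2  3  4  5  6  6  7  8  9  10  11
  i=12: 1  2  3  4  5  6  7  8  9  10  11  12

second differences of R give the permutation w = (4, 2, 1, 9, 10, 12, 11, 8, 6, 3, 5, 7).

|D(w)|=31, |Ess(w)|=7:

[(1, 3, 0), (2, 1, 0), (6, 11, 5), (7, 8, 3), (8, 7, 3), (9, 3, 2), (9, 5, 3)]


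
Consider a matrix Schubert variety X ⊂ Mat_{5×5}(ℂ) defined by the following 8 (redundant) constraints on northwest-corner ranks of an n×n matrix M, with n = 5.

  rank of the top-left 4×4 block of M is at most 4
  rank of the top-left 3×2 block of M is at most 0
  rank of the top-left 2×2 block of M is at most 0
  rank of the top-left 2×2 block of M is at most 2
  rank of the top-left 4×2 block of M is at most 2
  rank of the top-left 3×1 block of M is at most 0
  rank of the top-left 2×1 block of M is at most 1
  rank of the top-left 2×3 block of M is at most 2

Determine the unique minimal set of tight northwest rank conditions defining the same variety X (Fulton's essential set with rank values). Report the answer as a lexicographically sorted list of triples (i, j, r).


Rank table r_w(5×5) implied by the 8 constraints:

  0  0  1  1  1
  0  0  1  2  2
  0  0  1  2  3
  1  1  2  3  4
  1  2  3  4  5

the unique w with this rank table is (3, 4, 5, 1, 2).

|D(w)|=6, |Ess(w)|=1:

[(3, 2, 0)]


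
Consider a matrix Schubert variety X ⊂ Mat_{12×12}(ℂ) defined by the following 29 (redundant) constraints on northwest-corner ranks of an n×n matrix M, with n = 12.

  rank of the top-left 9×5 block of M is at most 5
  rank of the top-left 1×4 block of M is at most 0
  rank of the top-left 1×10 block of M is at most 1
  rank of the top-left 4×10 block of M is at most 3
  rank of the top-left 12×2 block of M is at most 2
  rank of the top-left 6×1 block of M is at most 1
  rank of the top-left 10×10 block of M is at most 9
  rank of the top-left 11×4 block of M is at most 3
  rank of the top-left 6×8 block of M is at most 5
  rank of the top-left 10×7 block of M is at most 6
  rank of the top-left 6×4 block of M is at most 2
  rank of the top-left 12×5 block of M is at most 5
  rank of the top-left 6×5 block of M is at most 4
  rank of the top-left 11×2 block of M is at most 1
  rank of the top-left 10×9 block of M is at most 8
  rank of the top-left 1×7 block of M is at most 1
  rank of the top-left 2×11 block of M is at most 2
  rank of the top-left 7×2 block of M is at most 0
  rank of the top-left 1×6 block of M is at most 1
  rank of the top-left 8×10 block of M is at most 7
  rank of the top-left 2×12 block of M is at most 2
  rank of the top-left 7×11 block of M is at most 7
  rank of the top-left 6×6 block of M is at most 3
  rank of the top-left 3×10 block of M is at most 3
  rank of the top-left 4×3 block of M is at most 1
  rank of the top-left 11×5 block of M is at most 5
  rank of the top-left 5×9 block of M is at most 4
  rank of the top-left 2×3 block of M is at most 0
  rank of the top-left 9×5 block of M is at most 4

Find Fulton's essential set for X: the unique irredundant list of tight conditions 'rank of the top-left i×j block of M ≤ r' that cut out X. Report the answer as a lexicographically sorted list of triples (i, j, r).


Recovering R(i,j) via the rank-extension bound from the 29 conditions:

  i=1: 0, 0, 0, 0, 1, 1, 1, 1, 1, 1, 1, 1
  i=2: 0, 0, 0, 1, 2, 2, 2, 2, 2, 2, 2, 2
  i=3: 0, 0, 1, 2, 3, 3, 3, 3, 3, 3, 3, 3
  i=4: 0, 0, 1, 2, 3, 3, 3, 3, 3, 3, 4, 4
  i=5: 0, 0, 1, 2, 3, 3, 4, 4, 4, 4, 5, 5
  i=6: 0, 0, 1, 2, 3, 3, 4, 5, 5, 5, 6, 6
  i=7: 0, 0, 1, 2, 3, 4, 5, 6, 6, 6, 7, 7
  i=8: 1, 1, 2, 3, 4, 5, 6, 7, 7, 7, 8, 8
  i=9: 1, 1, 2, 3, 4, 5, 6, 7, 8, 8, 9, 9
  i=10: 1, 1, 2, 3, 4, 5, 6, 7, 8, 9, 10, 10
  i=11: 1, 1, 2, 3, 4, 5, 6, 7, 8, 9, 10, 11
  i=12: 1, 2, 3, 4, 5, 6, 7, 8, 9, 10, 11, 12

giving w = (5, 4, 3, 11, 7, 8, 6, 1, 9, 10, 12, 2) via Δ²R.

Rothe diagram D(w) (27 cells), 6 SE-corners (essential conditions):

[(1, 4, 0), (2, 3, 0), (4, 10, 3), (6, 6, 3), (7, 2, 0), (11, 2, 1)]


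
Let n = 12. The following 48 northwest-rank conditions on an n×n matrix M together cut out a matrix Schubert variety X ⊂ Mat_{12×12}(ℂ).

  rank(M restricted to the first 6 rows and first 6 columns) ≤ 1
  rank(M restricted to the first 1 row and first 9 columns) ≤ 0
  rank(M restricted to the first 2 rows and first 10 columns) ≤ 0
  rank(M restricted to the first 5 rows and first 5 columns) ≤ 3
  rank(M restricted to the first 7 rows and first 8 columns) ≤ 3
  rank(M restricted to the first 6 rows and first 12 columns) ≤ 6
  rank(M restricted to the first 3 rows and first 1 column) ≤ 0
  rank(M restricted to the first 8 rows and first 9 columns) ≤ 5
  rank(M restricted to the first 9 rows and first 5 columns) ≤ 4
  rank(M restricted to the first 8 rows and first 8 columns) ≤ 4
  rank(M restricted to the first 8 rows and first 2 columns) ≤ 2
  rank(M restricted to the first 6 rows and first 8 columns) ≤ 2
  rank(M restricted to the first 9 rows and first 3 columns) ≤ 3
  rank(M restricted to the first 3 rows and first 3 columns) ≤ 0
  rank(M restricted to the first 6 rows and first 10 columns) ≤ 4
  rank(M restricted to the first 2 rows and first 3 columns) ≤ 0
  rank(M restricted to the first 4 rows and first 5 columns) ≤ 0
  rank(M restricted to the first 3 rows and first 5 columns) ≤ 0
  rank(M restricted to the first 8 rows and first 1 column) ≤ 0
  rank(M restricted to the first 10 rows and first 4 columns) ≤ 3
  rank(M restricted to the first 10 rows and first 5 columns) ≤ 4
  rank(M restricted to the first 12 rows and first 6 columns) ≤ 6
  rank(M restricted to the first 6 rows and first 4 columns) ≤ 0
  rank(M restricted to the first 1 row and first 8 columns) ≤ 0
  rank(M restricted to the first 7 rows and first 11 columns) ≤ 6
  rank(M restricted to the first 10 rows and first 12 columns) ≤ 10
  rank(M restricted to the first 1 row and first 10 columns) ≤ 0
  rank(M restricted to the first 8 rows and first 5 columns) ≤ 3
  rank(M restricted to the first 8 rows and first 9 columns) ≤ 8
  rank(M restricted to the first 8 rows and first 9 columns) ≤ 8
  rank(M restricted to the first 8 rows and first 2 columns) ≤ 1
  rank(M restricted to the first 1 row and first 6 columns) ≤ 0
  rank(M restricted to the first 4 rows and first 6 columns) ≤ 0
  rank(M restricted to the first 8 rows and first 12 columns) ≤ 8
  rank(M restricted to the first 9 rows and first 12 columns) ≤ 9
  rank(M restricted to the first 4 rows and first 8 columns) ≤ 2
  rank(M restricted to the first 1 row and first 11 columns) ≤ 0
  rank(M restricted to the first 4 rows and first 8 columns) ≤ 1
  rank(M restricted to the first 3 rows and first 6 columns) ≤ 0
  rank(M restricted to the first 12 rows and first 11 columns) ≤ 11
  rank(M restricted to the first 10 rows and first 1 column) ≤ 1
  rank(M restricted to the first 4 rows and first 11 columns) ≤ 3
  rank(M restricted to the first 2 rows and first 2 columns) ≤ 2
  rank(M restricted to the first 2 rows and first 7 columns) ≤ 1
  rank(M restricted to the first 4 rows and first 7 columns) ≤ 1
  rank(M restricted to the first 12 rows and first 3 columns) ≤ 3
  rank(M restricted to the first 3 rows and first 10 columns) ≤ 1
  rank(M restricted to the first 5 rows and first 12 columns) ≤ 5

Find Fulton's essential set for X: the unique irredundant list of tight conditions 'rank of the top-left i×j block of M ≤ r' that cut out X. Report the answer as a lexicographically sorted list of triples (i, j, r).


Computing R[i][j] = min implied NW-rank bound (n=12, 48 conditions):

  row 1: 0 0 0 0 0 0 0 0 0 0 0 1
  row 2: 0 0 0 0 0 0 0 0 0 0 1 2
  row 3: 0 0 0 0 0 0 1 1 1 1 2 3
  row 4: 0 0 0 0 0 0 1 1 2 2 3 4
  row 5: 0 0 0 0 1 1 2 2 3 3 4 5
  row 6: 0 0 0 0 1 1 2 2 3 4 5 6
  row 7: 0 1 1 1 2 2 3 3 4 5 6 7
  row 8: 0 1 2 2 3 3 4 4 5 6 7 8
  row 9: 1 2 3 3 4 4 5 5 6 7 8 9
  row 10: 1 2 3 3 4 5 6 6 7 8 9 10
  row 11: 1 2 3 4 5 6 7 7 8 9 10 11
  row 12: 1 2 3 4 5 6 7 8 9 10 11 12

giving w = (12, 11, 7, 9, 5, 10, 2, 3, 1, 6, 4, 8) via Δ²R.

ℓ(w)=47; the 9 essential cells (i,j,r):

[(1, 11, 0), (2, 10, 0), (4, 6, 0), (4, 8, 1), (6, 4, 0), (6, 6, 1), (6, 8, 2), (8, 1, 0), (10, 4, 3)]


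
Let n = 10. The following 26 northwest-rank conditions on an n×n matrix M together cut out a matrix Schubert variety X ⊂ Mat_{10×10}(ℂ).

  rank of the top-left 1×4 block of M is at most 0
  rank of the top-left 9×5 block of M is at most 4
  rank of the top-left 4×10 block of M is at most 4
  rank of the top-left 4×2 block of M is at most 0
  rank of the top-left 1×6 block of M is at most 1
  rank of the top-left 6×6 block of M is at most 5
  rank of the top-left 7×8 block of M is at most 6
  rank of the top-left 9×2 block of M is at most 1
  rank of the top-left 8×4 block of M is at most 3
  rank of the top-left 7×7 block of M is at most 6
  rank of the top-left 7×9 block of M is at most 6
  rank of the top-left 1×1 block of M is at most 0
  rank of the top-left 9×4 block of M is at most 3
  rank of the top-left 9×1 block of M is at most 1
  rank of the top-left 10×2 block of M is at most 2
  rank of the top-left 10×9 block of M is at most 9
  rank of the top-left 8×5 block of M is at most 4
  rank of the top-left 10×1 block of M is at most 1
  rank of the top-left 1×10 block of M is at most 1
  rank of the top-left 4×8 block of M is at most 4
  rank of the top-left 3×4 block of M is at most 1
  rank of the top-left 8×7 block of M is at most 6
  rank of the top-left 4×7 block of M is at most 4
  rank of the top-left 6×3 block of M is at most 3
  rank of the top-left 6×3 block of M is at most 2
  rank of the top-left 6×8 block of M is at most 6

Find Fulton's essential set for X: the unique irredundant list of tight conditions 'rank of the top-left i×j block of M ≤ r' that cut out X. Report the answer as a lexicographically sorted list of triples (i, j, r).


Computing R[i][j] = min implied NW-rank bound (n=10, 26 conditions):

  row 1: 0 0 0 0 1 1 1 1 1 1
  row 2: 0 0 1 1 2 2 2 2 2 2
  row 3: 0 0 1 1 2 3 3 3 3 3
  row 4: 0 0 1 2 3 4 4 4 4 4
  row 5: 1 1 2 3 4 5 5 5 5 5
  row 6: 1 1 2 3 4 5 6 6 6 6
  row 7: 1 1 2 3 4 5 6 6 6 7
  row 8: 1 1 2 3 4 5 6 7 7 8
  row 9: 1 1 2 3 4 5 6 7 8 9
  row 10: 1 2 3 4 5 6 7 8 9 10

giving w = (5, 3, 6, 4, 1, 7, 10, 8, 9, 2) via Δ²R.

ℓ(w)=17; the 5 essential cells (i,j,r):

[(1, 4, 0), (3, 4, 1), (4, 2, 0), (7, 9, 6), (9, 2, 1)]


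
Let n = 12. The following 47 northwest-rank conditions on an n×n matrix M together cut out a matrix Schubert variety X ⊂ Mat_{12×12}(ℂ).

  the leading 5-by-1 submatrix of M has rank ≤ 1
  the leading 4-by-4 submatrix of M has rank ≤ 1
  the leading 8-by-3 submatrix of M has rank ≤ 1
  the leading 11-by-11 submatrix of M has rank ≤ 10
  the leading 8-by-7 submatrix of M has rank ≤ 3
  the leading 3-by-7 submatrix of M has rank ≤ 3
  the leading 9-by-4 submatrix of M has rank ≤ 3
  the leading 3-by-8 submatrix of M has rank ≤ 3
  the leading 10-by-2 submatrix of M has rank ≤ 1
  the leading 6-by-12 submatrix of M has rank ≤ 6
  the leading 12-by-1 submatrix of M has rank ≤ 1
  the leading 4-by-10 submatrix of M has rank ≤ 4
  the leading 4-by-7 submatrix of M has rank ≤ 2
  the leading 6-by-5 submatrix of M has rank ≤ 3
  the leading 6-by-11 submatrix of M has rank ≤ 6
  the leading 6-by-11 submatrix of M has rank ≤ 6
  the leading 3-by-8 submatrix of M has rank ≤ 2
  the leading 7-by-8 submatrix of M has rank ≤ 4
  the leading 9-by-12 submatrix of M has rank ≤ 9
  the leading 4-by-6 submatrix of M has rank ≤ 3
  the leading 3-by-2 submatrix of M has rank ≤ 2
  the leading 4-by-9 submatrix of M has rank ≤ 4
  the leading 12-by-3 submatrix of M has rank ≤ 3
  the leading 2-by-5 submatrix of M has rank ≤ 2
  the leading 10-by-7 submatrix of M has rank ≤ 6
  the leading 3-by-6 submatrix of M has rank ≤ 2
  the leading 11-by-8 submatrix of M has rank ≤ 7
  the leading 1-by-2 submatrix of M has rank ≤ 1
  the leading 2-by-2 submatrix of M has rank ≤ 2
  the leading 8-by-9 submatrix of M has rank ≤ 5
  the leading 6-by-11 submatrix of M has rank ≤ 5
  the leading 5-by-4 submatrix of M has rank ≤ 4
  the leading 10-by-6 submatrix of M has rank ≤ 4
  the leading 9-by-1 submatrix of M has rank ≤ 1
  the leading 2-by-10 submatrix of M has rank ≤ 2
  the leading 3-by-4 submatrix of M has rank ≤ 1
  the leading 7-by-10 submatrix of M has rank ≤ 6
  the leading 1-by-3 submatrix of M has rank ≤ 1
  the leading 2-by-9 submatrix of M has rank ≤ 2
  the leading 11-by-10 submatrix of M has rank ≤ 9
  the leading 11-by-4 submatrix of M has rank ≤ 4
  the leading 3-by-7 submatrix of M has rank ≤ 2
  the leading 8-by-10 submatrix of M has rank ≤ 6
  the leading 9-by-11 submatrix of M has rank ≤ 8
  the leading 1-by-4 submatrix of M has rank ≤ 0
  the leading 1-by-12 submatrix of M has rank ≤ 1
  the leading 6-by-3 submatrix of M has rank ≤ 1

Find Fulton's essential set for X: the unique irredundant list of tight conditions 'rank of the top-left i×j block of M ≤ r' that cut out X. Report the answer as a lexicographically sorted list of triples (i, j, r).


The tightest implied rank at each (i,j), from the 47 conditions:

  0, 0, 0, 0, 1, 1, 1, 1, 1, 1, 1, 1
  1, 1, 1, 1, 2, 2, 2, 2, 2, 2, 2, 2
  1, 1, 1, 1, 2, 2, 2, 2, 3, 3, 3, 3
  1, 1, 1, 1, 2, 2, 2, 3, 4, 4, 4, 4
  1, 1, 1, 2, 3, 3, 3, 4, 5, 5, 5, 5
  1, 1, 1, 2, 3, 3, 3, 4, 5, 5, 5, 6
  1, 1, 1, 2, 3, 3, 3, 4, 5, 6, 6, 7
  1, 1, 1, 2, 3, 3, 3, 4, 5, 6, 7, 8
  1, 1, 2, 3, 4, 4, 4, 5, 6, 7, 8, 9
  1, 1, 2, 3, 4, 4, 5, 6, 7, 8, 9, 10
  1, 2, 3, 4, 5, 5, 6, 7, 8, 9, 10, 11
  1, 2, 3, 4, 5, 6, 7, 8, 9, 10, 11, 12

so w = (5, 1, 9, 8, 4, 12, 10, 11, 3, 7, 2, 6).

ℓ(w)=34; the 9 essential cells (i,j,r):

[(1, 4, 0), (3, 8, 2), (4, 4, 1), (4, 7, 2), (6, 11, 5), (8, 3, 1), (8, 7, 3), (10, 2, 1), (10, 6, 4)]


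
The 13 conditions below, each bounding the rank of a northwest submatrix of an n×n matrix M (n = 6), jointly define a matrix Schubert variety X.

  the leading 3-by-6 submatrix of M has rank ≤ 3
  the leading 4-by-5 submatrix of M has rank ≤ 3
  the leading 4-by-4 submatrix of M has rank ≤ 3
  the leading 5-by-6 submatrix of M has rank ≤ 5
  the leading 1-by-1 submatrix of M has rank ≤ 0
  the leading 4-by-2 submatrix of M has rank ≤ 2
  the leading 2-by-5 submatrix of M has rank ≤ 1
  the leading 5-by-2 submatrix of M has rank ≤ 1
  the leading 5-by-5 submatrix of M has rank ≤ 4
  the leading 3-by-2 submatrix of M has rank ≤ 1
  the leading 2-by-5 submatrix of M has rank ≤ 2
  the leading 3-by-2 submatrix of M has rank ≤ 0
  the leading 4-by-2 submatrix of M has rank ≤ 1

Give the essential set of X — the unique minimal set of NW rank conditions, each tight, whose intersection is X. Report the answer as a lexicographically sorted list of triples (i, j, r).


Recovering R(i,j) via the rank-extension bound from the 13 conditions:

  0 0 1 1 1 1
  0 0 1 1 1 2
  0 0 1 2 2 3
  1 1 2 3 3 4
  1 1 2 3 4 5
  1 2 3 4 5 6

so w = (3, 6, 4, 1, 5, 2).

Fulton essential set (3 of the 9 Rothe cells):

[(2, 5, 1), (3, 2, 0), (5, 2, 1)]


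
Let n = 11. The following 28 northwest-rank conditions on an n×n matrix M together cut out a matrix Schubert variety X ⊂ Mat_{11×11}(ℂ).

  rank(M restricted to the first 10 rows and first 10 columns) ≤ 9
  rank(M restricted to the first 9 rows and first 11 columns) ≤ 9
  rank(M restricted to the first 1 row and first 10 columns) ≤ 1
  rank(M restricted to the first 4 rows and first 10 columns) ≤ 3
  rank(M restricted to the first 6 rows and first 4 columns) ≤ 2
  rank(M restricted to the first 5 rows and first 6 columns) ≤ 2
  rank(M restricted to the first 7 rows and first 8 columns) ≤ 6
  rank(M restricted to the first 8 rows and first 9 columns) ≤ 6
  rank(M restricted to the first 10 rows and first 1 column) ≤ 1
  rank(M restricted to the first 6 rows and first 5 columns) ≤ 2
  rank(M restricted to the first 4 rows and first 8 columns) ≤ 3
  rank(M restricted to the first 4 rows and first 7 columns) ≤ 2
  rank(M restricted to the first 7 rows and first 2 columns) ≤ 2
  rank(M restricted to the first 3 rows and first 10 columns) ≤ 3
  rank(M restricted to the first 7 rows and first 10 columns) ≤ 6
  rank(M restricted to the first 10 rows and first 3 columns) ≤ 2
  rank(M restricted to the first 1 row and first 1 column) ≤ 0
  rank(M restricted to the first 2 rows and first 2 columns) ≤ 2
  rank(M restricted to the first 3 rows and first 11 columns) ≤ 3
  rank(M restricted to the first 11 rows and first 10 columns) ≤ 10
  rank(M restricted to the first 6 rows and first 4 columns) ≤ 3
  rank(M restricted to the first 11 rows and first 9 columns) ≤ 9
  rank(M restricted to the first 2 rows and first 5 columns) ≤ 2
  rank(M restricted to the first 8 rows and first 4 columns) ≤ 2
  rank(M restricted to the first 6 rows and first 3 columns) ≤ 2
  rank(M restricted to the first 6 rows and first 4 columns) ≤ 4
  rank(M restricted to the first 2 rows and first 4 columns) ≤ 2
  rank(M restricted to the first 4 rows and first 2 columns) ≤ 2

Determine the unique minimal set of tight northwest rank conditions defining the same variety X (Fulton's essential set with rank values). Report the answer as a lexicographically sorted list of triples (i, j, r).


Reconstructing r_w from the 28 given conditions:

  R[1]: 0 1 1 1 1 1 1 1 1 1 1
  R[2]: 1 2 2 2 2 2 2 2 2 2 2
  R[3]: 1 2 2 2 2 2 2 3 3 3 3
  R[4]: 1 2 2 2 2 2 2 3 3 3 4
  R[5]: 1 2 2 2 2 2 3 4 4 4 5
  R[6]: 1 2 2 2 2 3 4 5 5 5 6
  R[7]: 1 2 2 2 3 4 5 6 6 6 7
  R[8]: 1 2 2 2 3 4 5 6 6 7 8
  R[9]: 1 2 2 3 4 5 6 7 7 8 9
  R[10]: 1 2 2 3 4 5 6 7 8 9 10
  R[11]: 1 2 3 4 5 6 7 8 9 10 11

the unique w with this rank table is (2, 1, 8, 11, 7, 6, 5, 10, 4, 9, 3).

Rothe diagram D(w) (27 cells), 8 SE-corners (essential conditions):

[(1, 1, 0), (4, 7, 2), (4, 10, 3), (5, 6, 2), (6, 5, 2), (8, 4, 2), (8, 9, 6), (10, 3, 2)]


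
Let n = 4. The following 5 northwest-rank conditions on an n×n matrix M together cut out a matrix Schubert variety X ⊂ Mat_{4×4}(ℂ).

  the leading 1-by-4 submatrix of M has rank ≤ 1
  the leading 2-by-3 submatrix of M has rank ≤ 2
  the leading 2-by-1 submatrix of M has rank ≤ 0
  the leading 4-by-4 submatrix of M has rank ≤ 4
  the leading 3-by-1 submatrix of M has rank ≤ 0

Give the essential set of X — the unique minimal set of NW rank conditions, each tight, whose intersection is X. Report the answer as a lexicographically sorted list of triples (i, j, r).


Computing R[i][j] = min implied NW-rank bound (n=4, 5 conditions):

  0  1  1  1
  0  1  2  2
  0  1  2  3
  1  2  3  4

second differences of R give the permutation w = (2, 3, 4, 1).

D(w) has 3 cells with 1 SE-corner; essential set:

[(3, 1, 0)]


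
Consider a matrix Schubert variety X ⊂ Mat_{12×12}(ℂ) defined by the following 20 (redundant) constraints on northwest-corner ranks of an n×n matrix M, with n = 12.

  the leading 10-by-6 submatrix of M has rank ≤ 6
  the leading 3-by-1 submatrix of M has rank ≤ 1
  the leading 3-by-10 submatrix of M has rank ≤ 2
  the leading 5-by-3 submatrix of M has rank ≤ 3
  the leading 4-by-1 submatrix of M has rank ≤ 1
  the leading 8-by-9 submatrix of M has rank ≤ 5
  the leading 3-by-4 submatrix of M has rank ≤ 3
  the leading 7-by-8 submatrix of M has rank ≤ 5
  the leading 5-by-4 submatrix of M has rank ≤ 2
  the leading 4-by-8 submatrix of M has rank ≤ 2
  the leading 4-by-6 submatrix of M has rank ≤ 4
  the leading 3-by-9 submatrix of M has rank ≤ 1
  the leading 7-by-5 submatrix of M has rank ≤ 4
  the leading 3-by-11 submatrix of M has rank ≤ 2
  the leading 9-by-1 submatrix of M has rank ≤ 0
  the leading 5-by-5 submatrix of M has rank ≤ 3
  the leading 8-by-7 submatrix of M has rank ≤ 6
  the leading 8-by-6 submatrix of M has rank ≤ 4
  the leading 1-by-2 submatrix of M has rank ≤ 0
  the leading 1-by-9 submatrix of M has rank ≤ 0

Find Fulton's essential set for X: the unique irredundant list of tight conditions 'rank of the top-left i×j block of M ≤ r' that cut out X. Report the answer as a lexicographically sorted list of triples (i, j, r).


Rank table r_w(12×12) implied by the 20 constraints:

  i=1: 0 | 0 | 0 | 0 | 0 | 0 | 0 | 0 | 0 | 1 | 1 | 1
  i=2: 0 | 1 | 1 | 1 | 1 | 1 | 1 | 1 | 1 | 2 | 2 | 2
  i=3: 0 | 1 | 1 | 1 | 1 | 1 | 1 | 1 | 1 | 2 | 2 | 3
  i=4: 0 | 1 | 2 | 2 | 2 | 2 | 2 | 2 | 2 | 3 | 3 | 4
  i=5: 0 | 1 | 2 | 2 | 3 | 3 | 3 | 3 | 3 | 4 | 4 | 5
  i=6: 0 | 1 | 2 | 3 | 4 | 4 | 4 | 4 | 4 | 5 | 5 | 6
  i=7: 0 | 1 | 2 | 3 | 4 | 4 | 5 | 5 | 5 | 6 | 6 | 7
  i=8: 0 | 1 | 2 | 3 | 4 | 4 | 5 | 5 | 5 | 6 | 7 | 8
  i=9: 0 | 1 | 2 | 3 | 4 | 5 | 6 | 6 | 6 | 7 | 8 | 9
  i=10: 1 | 2 | 3 | 4 | 5 | 6 | 7 | 7 | 7 | 8 | 9 | 10
  i=11: 1 | 2 | 3 | 4 | 5 | 6 | 7 | 8 | 8 | 9 | 10 | 11
  i=12: 1 | 2 | 3 | 4 | 5 | 6 | 7 | 8 | 9 | 10 | 11 | 12

giving w = (10, 2, 12, 3, 5, 4, 7, 11, 6, 1, 8, 9) via Δ²R.

Fulton essential set (7 of the 30 Rothe cells):

[(1, 9, 0), (3, 9, 1), (3, 11, 2), (5, 4, 2), (8, 6, 4), (8, 9, 5), (9, 1, 0)]


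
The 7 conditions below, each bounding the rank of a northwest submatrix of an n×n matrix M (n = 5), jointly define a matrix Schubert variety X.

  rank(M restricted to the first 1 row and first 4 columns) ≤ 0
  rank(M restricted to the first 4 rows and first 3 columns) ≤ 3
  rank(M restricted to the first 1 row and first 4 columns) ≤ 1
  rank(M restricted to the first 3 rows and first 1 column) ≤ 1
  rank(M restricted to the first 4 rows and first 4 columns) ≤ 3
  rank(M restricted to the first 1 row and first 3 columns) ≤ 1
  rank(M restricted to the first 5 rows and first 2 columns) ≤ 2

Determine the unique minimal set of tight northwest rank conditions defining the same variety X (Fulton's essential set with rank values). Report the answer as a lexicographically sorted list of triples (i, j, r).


Reconstructing r_w from the 7 given conditions:

  row 1: 0  0  0  0  1
  row 2: 1  1  1  1  2
  row 3: 1  2  2  2  3
  row 4: 1  2  3  3  4
  row 5: 1  2  3  4  5

so w = (5, 1, 2, 3, 4).

1 SE-corner of the 4-cell Rothe diagram gives Ess(w):

[(1, 4, 0)]


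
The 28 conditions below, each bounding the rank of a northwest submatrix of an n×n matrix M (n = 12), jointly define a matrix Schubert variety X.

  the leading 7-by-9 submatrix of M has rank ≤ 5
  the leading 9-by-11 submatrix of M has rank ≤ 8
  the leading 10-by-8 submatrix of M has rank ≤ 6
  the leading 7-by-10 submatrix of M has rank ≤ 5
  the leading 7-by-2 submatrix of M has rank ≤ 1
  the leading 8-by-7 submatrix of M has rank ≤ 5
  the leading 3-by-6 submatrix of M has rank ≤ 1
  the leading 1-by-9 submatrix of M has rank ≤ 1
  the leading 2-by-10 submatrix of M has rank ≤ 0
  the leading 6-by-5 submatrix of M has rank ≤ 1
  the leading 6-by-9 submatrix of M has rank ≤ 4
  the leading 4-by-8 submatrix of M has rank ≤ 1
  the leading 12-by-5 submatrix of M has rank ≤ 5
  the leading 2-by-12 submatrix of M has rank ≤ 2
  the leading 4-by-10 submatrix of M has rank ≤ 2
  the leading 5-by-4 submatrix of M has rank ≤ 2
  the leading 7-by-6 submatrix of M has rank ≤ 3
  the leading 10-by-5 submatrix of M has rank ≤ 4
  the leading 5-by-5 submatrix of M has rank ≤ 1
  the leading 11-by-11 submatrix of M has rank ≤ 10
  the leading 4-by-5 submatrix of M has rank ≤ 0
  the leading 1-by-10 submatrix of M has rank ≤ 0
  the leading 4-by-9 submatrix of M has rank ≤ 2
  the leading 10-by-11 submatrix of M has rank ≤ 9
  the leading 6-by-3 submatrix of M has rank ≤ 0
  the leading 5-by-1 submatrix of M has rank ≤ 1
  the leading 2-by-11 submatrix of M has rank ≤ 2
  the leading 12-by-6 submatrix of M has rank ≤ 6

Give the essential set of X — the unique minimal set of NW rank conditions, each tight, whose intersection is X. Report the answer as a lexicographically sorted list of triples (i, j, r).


Recovering R(i,j) via the rank-extension bound from the 28 conditions:

  i=1: 0 | 0 | 0 | 0 | 0 | 0 | 0 | 0 | 0 | 0 | 1 | 1
  i=2: 0 | 0 | 0 | 0 | 0 | 0 | 0 | 0 | 0 | 0 | 1 | 2
  i=3: 0 | 0 | 0 | 0 | 0 | 1 | 1 | 1 | 1 | 1 | 2 | 3
  i=4: 0 | 0 | 0 | 0 | 0 | 1 | 1 | 1 | 2 | 2 | 3 | 4
  i=5: 0 | 0 | 0 | 1 | 1 | 2 | 2 | 2 | 3 | 3 | 4 | 5
  i=6: 0 | 0 | 0 | 1 | 1 | 2 | 3 | 3 | 4 | 4 | 5 | 6
  i=7: 1 | 1 | 1 | 2 | 2 | 3 | 4 | 4 | 5 | 5 | 6 | 7
  i=8: 1 | 2 | 2 | 3 | 3 | 4 | 5 | 5 | 6 | 6 | 7 | 8
  i=9: 1 | 2 | 3 | 4 | 4 | 5 | 6 | 6 | 7 | 7 | 8 | 9
  i=10: 1 | 2 | 3 | 4 | 4 | 5 | 6 | 6 | 7 | 8 | 9 | 10
  i=11: 1 | 2 | 3 | 4 | 5 | 6 | 7 | 7 | 8 | 9 | 10 | 11
  i=12: 1 | 2 | 3 | 4 | 5 | 6 | 7 | 8 | 9 | 10 | 11 | 12

reading off 1-entries of Δ²R: w = (11, 12, 6, 9, 4, 7, 1, 2, 3, 10, 5, 8).

ℓ(w)=41; the 7 essential cells (i,j,r):

[(2, 10, 0), (4, 5, 0), (4, 8, 1), (6, 3, 0), (6, 5, 1), (10, 5, 4), (10, 8, 6)]
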